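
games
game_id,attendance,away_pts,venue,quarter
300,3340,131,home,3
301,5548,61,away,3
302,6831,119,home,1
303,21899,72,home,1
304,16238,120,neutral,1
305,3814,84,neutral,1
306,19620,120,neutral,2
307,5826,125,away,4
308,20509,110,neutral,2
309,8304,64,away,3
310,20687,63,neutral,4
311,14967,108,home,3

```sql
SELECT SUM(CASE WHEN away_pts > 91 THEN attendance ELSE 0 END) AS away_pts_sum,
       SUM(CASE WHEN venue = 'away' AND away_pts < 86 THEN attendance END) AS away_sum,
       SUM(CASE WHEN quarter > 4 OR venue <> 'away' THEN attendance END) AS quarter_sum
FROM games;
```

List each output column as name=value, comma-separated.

away_pts_sum=87331, away_sum=13852, quarter_sum=127905

[away_pts_sum: away_pts > 91]
game_id=300: ✓ → 3340
game_id=301: ✗
game_id=302: ✓ → 6831
game_id=303: ✗
game_id=304: ✓ → 16238
game_id=305: ✗
game_id=306: ✓ → 19620
game_id=307: ✓ → 5826
game_id=308: ✓ → 20509
game_id=309: ✗
game_id=310: ✗
game_id=311: ✓ → 14967
away_pts_sum = 3340 + 6831 + 16238 + 19620 + 5826 + 20509 + 14967 = 87331
—
[away_sum: venue = 'away' AND away_pts < 86]
game_id=300: ✗
game_id=301: ✓ → 5548
game_id=302: ✗
game_id=303: ✗
game_id=304: ✗
game_id=305: ✗
game_id=306: ✗
game_id=307: ✗
game_id=308: ✗
game_id=309: ✓ → 8304
game_id=310: ✗
game_id=311: ✗
away_sum = 5548 + 8304 = 13852
—
[quarter_sum: quarter > 4 OR venue <> 'away']
game_id=300: ✓ → 3340
game_id=301: ✗
game_id=302: ✓ → 6831
game_id=303: ✓ → 21899
game_id=304: ✓ → 16238
game_id=305: ✓ → 3814
game_id=306: ✓ → 19620
game_id=307: ✗
game_id=308: ✓ → 20509
game_id=309: ✗
game_id=310: ✓ → 20687
game_id=311: ✓ → 14967
quarter_sum = 3340 + 6831 + 21899 + 16238 + 3814 + 19620 + 20509 + 20687 + 14967 = 127905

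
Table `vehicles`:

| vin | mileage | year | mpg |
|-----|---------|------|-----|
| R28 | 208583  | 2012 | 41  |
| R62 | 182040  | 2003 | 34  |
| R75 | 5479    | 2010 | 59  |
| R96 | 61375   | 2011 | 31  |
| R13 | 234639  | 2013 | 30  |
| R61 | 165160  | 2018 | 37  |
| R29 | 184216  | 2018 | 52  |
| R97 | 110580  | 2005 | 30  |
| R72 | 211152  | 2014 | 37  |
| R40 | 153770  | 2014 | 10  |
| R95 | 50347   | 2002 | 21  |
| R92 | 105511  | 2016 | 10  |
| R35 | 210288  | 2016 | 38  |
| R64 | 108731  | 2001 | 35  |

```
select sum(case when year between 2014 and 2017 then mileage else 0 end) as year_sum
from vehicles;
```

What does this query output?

680721

vin=R28: ✗
vin=R62: ✗
vin=R75: ✗
vin=R96: ✗
vin=R13: ✗
vin=R61: ✗
vin=R29: ✗
vin=R97: ✗
vin=R72: ✓ → 211152
vin=R40: ✓ → 153770
vin=R95: ✗
vin=R92: ✓ → 105511
vin=R35: ✓ → 210288
vin=R64: ✗
year_sum = 211152 + 153770 + 105511 + 210288 = 680721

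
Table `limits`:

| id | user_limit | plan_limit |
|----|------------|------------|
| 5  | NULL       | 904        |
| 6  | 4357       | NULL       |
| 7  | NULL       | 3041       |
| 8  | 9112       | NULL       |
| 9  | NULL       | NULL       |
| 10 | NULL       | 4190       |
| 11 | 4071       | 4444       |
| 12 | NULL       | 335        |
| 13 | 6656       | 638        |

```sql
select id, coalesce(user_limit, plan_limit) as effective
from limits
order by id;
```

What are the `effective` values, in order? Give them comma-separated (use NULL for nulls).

id=5: user_limit=NULL, plan_limit=904 → 904
id=6: user_limit=4357 → 4357
id=7: user_limit=NULL, plan_limit=3041 → 3041
id=8: user_limit=9112 → 9112
id=9: user_limit=NULL, plan_limit=NULL (all NULL) → NULL
id=10: user_limit=NULL, plan_limit=4190 → 4190
id=11: user_limit=4071 → 4071
id=12: user_limit=NULL, plan_limit=335 → 335
id=13: user_limit=6656 → 6656

904, 4357, 3041, 9112, NULL, 4190, 4071, 335, 6656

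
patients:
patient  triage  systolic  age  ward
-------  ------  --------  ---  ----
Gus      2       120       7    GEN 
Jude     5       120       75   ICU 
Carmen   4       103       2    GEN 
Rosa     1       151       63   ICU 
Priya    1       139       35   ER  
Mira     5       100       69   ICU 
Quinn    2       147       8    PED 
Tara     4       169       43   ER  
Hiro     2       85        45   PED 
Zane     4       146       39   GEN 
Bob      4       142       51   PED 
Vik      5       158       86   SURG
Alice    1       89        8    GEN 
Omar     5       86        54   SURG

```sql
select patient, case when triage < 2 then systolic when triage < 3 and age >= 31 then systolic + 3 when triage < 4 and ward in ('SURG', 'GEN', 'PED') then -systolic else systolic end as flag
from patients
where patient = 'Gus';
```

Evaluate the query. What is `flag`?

patient = Gus: triage=2, systolic=120, age=7, ward=GEN.
triage < 2 → false
triage < 3 and age >= 31 → false
triage < 4 and ward in ('SURG', 'GEN', 'PED') → true → -120

-120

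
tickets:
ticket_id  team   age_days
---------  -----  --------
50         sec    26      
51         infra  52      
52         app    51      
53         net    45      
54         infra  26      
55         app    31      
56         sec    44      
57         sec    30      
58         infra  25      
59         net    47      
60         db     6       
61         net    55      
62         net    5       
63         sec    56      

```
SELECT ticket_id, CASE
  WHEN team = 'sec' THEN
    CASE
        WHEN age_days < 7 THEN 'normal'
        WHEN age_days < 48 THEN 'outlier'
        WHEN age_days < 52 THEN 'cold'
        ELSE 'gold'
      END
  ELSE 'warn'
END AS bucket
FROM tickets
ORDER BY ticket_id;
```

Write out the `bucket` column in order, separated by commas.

ticket_id=50: team='sec' → inner[age_days < 48] → outlier
ticket_id=51: team='infra' → outer ELSE → warn
ticket_id=52: team='app' → outer ELSE → warn
ticket_id=53: team='net' → outer ELSE → warn
ticket_id=54: team='infra' → outer ELSE → warn
ticket_id=55: team='app' → outer ELSE → warn
ticket_id=56: team='sec' → inner[age_days < 48] → outlier
ticket_id=57: team='sec' → inner[age_days < 48] → outlier
ticket_id=58: team='infra' → outer ELSE → warn
ticket_id=59: team='net' → outer ELSE → warn
ticket_id=60: team='db' → outer ELSE → warn
ticket_id=61: team='net' → outer ELSE → warn
ticket_id=62: team='net' → outer ELSE → warn
ticket_id=63: team='sec' → inner[ELSE] → gold

outlier, warn, warn, warn, warn, warn, outlier, outlier, warn, warn, warn, warn, warn, gold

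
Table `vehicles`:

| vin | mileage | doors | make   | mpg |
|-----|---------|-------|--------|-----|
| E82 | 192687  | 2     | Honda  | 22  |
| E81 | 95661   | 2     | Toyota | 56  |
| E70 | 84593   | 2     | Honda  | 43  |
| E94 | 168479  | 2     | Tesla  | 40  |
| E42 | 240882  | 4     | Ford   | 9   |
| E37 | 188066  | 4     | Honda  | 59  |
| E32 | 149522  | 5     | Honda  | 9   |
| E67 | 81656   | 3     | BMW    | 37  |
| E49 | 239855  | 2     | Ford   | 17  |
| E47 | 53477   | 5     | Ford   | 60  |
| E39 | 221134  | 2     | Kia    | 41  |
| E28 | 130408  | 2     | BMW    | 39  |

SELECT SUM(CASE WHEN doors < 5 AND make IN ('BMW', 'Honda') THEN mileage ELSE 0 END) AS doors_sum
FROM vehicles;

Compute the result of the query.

677410

vin=E82: ✓ → 192687
vin=E81: ✗
vin=E70: ✓ → 84593
vin=E94: ✗
vin=E42: ✗
vin=E37: ✓ → 188066
vin=E32: ✗
vin=E67: ✓ → 81656
vin=E49: ✗
vin=E47: ✗
vin=E39: ✗
vin=E28: ✓ → 130408
doors_sum = 192687 + 84593 + 188066 + 81656 + 130408 = 677410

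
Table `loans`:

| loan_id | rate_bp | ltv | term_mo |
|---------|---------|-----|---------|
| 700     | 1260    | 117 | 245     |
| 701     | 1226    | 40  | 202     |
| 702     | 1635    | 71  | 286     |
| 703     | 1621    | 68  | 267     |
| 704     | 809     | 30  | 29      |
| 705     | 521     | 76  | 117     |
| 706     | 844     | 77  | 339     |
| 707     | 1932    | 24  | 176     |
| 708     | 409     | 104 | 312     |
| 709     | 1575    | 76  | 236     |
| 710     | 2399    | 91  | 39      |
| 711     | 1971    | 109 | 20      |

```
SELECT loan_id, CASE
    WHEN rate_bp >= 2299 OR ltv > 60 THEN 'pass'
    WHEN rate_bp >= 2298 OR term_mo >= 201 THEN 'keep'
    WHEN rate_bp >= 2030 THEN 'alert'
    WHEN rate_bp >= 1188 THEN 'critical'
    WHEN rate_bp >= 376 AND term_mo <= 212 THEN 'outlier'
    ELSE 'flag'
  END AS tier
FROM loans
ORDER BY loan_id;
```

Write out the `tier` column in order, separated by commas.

pass, keep, pass, pass, outlier, pass, pass, critical, pass, pass, pass, pass

loan_id=700: rate_bp >= 2299 OR ltv > 60 → pass
loan_id=701: rate_bp >= 2298 OR term_mo >= 201 → keep
loan_id=702: rate_bp >= 2299 OR ltv > 60 → pass
loan_id=703: rate_bp >= 2299 OR ltv > 60 → pass
loan_id=704: rate_bp >= 376 AND term_mo <= 212 → outlier
loan_id=705: rate_bp >= 2299 OR ltv > 60 → pass
loan_id=706: rate_bp >= 2299 OR ltv > 60 → pass
loan_id=707: rate_bp >= 1188 → critical
loan_id=708: rate_bp >= 2299 OR ltv > 60 → pass
loan_id=709: rate_bp >= 2299 OR ltv > 60 → pass
loan_id=710: rate_bp >= 2299 OR ltv > 60 → pass
loan_id=711: rate_bp >= 2299 OR ltv > 60 → pass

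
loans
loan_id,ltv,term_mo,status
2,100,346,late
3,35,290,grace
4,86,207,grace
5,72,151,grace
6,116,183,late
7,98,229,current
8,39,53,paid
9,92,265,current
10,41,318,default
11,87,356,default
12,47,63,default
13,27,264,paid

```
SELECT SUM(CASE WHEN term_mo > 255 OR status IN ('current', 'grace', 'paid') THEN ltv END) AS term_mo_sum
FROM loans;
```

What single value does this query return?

loan_id=2: ✓ → 100
loan_id=3: ✓ → 35
loan_id=4: ✓ → 86
loan_id=5: ✓ → 72
loan_id=6: ✗
loan_id=7: ✓ → 98
loan_id=8: ✓ → 39
loan_id=9: ✓ → 92
loan_id=10: ✓ → 41
loan_id=11: ✓ → 87
loan_id=12: ✗
loan_id=13: ✓ → 27
term_mo_sum = 100 + 35 + 86 + 72 + 98 + 39 + 92 + 41 + 87 + 27 = 677

677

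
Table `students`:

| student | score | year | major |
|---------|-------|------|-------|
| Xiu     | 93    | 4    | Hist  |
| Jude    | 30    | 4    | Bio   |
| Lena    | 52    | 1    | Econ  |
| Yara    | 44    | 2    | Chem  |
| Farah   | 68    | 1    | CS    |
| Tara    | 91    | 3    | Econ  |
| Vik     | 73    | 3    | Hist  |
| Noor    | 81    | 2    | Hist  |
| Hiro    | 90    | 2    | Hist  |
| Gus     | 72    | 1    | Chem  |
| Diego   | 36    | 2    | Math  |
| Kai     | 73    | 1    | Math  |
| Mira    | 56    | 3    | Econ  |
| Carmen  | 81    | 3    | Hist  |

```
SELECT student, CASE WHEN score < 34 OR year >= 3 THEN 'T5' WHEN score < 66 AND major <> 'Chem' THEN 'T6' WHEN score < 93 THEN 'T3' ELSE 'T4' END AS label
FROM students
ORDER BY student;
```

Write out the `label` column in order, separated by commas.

student=Carmen: score < 34 OR year >= 3 → T5
student=Diego: score < 66 AND major <> 'Chem' → T6
student=Farah: score < 93 → T3
student=Gus: score < 93 → T3
student=Hiro: score < 93 → T3
student=Jude: score < 34 OR year >= 3 → T5
student=Kai: score < 93 → T3
student=Lena: score < 66 AND major <> 'Chem' → T6
student=Mira: score < 34 OR year >= 3 → T5
student=Noor: score < 93 → T3
student=Tara: score < 34 OR year >= 3 → T5
student=Vik: score < 34 OR year >= 3 → T5
student=Xiu: score < 34 OR year >= 3 → T5
student=Yara: score < 93 → T3

T5, T6, T3, T3, T3, T5, T3, T6, T5, T3, T5, T5, T5, T3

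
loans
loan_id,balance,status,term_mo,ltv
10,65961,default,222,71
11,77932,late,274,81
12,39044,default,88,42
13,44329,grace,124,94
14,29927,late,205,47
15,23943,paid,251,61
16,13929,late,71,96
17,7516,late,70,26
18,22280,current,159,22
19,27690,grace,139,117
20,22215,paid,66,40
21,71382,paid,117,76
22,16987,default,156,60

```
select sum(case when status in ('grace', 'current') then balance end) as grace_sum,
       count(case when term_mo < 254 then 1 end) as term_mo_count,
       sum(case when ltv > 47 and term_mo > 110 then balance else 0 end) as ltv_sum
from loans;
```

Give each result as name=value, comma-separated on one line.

[grace_sum: status in ('grace', 'current')]
loan_id=10: ✗
loan_id=11: ✗
loan_id=12: ✗
loan_id=13: ✓ → 44329
loan_id=14: ✗
loan_id=15: ✗
loan_id=16: ✗
loan_id=17: ✗
loan_id=18: ✓ → 22280
loan_id=19: ✓ → 27690
loan_id=20: ✗
loan_id=21: ✗
loan_id=22: ✗
grace_sum = 44329 + 22280 + 27690 = 94299
—
[term_mo_count: term_mo < 254]
loan_id=10: ✓ → 1
loan_id=11: ✗
loan_id=12: ✓ → 1
loan_id=13: ✓ → 1
loan_id=14: ✓ → 1
loan_id=15: ✓ → 1
loan_id=16: ✓ → 1
loan_id=17: ✓ → 1
loan_id=18: ✓ → 1
loan_id=19: ✓ → 1
loan_id=20: ✓ → 1
loan_id=21: ✓ → 1
loan_id=22: ✓ → 1
term_mo_count = COUNT(1, 1, 1, 1, 1, 1, 1, 1, 1, 1, 1, 1) = 12
—
[ltv_sum: ltv > 47 and term_mo > 110]
loan_id=10: ✓ → 65961
loan_id=11: ✓ → 77932
loan_id=12: ✗
loan_id=13: ✓ → 44329
loan_id=14: ✗
loan_id=15: ✓ → 23943
loan_id=16: ✗
loan_id=17: ✗
loan_id=18: ✗
loan_id=19: ✓ → 27690
loan_id=20: ✗
loan_id=21: ✓ → 71382
loan_id=22: ✓ → 16987
ltv_sum = 65961 + 77932 + 44329 + 23943 + 27690 + 71382 + 16987 = 328224

grace_sum=94299, term_mo_count=12, ltv_sum=328224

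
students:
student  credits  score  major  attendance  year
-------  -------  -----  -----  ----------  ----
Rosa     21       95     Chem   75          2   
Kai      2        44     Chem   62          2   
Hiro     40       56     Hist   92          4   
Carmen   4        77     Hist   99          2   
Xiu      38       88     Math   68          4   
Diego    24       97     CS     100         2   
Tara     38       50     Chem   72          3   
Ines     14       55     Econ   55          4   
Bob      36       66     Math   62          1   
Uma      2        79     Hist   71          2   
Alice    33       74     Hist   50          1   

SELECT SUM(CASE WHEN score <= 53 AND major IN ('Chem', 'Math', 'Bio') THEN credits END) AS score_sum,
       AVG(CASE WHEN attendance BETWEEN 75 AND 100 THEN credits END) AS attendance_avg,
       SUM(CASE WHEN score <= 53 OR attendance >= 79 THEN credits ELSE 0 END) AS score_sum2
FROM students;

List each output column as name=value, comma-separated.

score_sum=40, attendance_avg=22.25, score_sum2=108

[score_sum: score <= 53 AND major IN ('Chem', 'Math', 'Bio')]
student=Rosa: ✗
student=Kai: ✓ → 2
student=Hiro: ✗
student=Carmen: ✗
student=Xiu: ✗
student=Diego: ✗
student=Tara: ✓ → 38
student=Ines: ✗
student=Bob: ✗
student=Uma: ✗
student=Alice: ✗
score_sum = 2 + 38 = 40
—
[attendance_avg: attendance BETWEEN 75 AND 100]
student=Rosa: ✓ → 21
student=Kai: ✗
student=Hiro: ✓ → 40
student=Carmen: ✓ → 4
student=Xiu: ✗
student=Diego: ✓ → 24
student=Tara: ✗
student=Ines: ✗
student=Bob: ✗
student=Uma: ✗
student=Alice: ✗
attendance_avg = (21 + 40 + 4 + 24) / 4 = 22.25
—
[score_sum2: score <= 53 OR attendance >= 79]
student=Rosa: ✗
student=Kai: ✓ → 2
student=Hiro: ✓ → 40
student=Carmen: ✓ → 4
student=Xiu: ✗
student=Diego: ✓ → 24
student=Tara: ✓ → 38
student=Ines: ✗
student=Bob: ✗
student=Uma: ✗
student=Alice: ✗
score_sum2 = 2 + 40 + 4 + 24 + 38 = 108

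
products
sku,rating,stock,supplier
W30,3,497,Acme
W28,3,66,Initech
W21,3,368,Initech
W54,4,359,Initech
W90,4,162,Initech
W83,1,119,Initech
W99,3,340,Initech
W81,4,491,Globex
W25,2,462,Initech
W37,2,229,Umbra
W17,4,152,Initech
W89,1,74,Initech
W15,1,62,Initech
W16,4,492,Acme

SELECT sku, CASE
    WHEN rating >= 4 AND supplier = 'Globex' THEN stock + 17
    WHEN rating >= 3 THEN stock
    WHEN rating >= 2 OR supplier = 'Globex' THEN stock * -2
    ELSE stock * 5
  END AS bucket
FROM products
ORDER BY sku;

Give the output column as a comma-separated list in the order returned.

sku=W15: ELSE → 310
sku=W16: rating >= 3 → 492
sku=W17: rating >= 3 → 152
sku=W21: rating >= 3 → 368
sku=W25: rating >= 2 OR supplier = 'Globex' → -924
sku=W28: rating >= 3 → 66
sku=W30: rating >= 3 → 497
sku=W37: rating >= 2 OR supplier = 'Globex' → -458
sku=W54: rating >= 3 → 359
sku=W81: rating >= 4 AND supplier = 'Globex' → 508
sku=W83: ELSE → 595
sku=W89: ELSE → 370
sku=W90: rating >= 3 → 162
sku=W99: rating >= 3 → 340

310, 492, 152, 368, -924, 66, 497, -458, 359, 508, 595, 370, 162, 340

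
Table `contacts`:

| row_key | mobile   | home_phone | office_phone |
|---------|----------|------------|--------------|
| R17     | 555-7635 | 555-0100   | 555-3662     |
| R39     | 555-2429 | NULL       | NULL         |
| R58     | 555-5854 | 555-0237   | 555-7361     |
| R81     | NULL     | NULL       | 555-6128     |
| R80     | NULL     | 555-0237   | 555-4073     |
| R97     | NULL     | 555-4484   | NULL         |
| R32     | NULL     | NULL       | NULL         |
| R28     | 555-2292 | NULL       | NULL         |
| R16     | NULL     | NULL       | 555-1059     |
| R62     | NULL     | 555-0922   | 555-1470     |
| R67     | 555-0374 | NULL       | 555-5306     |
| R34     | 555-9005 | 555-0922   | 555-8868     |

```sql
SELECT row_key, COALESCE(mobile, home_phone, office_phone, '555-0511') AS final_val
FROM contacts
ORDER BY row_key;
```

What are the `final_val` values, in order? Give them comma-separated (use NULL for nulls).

555-1059, 555-7635, 555-2292, 555-0511, 555-9005, 555-2429, 555-5854, 555-0922, 555-0374, 555-0237, 555-6128, 555-4484

row_key=R16: mobile=NULL, home_phone=NULL, office_phone=555-1059 → 555-1059
row_key=R17: mobile=555-7635 → 555-7635
row_key=R28: mobile=555-2292 → 555-2292
row_key=R32: mobile=NULL, home_phone=NULL, office_phone=NULL, → literal 555-0511 → 555-0511
row_key=R34: mobile=555-9005 → 555-9005
row_key=R39: mobile=555-2429 → 555-2429
row_key=R58: mobile=555-5854 → 555-5854
row_key=R62: mobile=NULL, home_phone=555-0922 → 555-0922
row_key=R67: mobile=555-0374 → 555-0374
row_key=R80: mobile=NULL, home_phone=555-0237 → 555-0237
row_key=R81: mobile=NULL, home_phone=NULL, office_phone=555-6128 → 555-6128
row_key=R97: mobile=NULL, home_phone=555-4484 → 555-4484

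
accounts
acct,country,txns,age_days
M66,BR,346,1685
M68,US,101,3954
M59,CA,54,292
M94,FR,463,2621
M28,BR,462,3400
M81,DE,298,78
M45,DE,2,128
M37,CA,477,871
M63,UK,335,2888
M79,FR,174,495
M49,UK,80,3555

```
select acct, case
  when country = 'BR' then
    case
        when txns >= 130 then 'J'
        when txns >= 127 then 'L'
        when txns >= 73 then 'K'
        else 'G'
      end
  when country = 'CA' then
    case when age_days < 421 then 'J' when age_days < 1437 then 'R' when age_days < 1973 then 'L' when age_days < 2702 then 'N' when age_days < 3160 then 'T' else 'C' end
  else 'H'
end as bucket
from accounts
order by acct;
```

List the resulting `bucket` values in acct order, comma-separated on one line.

acct=M28: country='BR' → inner[txns >= 130] → J
acct=M37: country='CA' → inner[age_days < 1437] → R
acct=M45: country='DE' → outer ELSE → H
acct=M49: country='UK' → outer ELSE → H
acct=M59: country='CA' → inner[age_days < 421] → J
acct=M63: country='UK' → outer ELSE → H
acct=M66: country='BR' → inner[txns >= 130] → J
acct=M68: country='US' → outer ELSE → H
acct=M79: country='FR' → outer ELSE → H
acct=M81: country='DE' → outer ELSE → H
acct=M94: country='FR' → outer ELSE → H

J, R, H, H, J, H, J, H, H, H, H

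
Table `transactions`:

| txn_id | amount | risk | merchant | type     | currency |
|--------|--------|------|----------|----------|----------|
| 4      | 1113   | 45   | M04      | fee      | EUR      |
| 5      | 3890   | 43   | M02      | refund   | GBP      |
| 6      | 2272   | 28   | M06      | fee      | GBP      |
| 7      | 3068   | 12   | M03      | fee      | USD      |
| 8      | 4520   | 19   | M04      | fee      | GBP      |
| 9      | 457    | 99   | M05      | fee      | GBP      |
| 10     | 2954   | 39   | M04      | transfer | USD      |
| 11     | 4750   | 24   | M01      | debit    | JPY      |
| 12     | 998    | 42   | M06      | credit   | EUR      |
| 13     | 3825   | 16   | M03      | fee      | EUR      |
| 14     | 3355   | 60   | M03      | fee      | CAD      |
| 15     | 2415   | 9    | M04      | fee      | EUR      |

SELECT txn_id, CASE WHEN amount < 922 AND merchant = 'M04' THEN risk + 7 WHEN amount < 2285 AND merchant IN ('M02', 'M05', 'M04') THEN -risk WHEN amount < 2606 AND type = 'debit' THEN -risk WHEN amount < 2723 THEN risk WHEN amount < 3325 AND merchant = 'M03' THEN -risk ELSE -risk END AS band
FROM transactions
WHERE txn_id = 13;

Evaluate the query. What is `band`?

txn_id = 13: amount=3825, risk=16, merchant=M03, type=fee, currency=EUR.
amount < 922 AND merchant = 'M04' → false
amount < 2285 AND merchant IN ('M02', 'M05', 'M04') → false
amount < 2606 AND type = 'debit' → false
amount < 2723 → false
amount < 3325 AND merchant = 'M03' → false
No prior WHEN matched → ELSE → -16

-16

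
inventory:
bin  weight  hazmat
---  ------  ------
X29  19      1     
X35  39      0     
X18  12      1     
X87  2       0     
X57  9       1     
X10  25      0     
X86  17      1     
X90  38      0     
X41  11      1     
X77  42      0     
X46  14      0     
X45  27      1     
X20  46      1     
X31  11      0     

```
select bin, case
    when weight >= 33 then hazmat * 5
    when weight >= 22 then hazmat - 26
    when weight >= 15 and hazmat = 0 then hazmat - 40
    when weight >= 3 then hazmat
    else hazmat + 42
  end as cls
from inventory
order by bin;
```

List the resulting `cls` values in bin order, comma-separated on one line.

bin=X10: weight >= 22 → -26
bin=X18: weight >= 3 → 1
bin=X20: weight >= 33 → 5
bin=X29: weight >= 3 → 1
bin=X31: weight >= 3 → 0
bin=X35: weight >= 33 → 0
bin=X41: weight >= 3 → 1
bin=X45: weight >= 22 → -25
bin=X46: weight >= 3 → 0
bin=X57: weight >= 3 → 1
bin=X77: weight >= 33 → 0
bin=X86: weight >= 3 → 1
bin=X87: ELSE → 42
bin=X90: weight >= 33 → 0

-26, 1, 5, 1, 0, 0, 1, -25, 0, 1, 0, 1, 42, 0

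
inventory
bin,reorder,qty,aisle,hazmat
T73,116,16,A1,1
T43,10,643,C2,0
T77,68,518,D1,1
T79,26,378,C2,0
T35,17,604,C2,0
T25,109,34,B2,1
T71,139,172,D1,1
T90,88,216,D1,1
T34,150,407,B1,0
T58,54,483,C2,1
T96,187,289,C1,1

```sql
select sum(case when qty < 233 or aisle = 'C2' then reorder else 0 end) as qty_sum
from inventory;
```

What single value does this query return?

559

bin=T73: ✓ → 116
bin=T43: ✓ → 10
bin=T77: ✗
bin=T79: ✓ → 26
bin=T35: ✓ → 17
bin=T25: ✓ → 109
bin=T71: ✓ → 139
bin=T90: ✓ → 88
bin=T34: ✗
bin=T58: ✓ → 54
bin=T96: ✗
qty_sum = 116 + 10 + 26 + 17 + 109 + 139 + 88 + 54 = 559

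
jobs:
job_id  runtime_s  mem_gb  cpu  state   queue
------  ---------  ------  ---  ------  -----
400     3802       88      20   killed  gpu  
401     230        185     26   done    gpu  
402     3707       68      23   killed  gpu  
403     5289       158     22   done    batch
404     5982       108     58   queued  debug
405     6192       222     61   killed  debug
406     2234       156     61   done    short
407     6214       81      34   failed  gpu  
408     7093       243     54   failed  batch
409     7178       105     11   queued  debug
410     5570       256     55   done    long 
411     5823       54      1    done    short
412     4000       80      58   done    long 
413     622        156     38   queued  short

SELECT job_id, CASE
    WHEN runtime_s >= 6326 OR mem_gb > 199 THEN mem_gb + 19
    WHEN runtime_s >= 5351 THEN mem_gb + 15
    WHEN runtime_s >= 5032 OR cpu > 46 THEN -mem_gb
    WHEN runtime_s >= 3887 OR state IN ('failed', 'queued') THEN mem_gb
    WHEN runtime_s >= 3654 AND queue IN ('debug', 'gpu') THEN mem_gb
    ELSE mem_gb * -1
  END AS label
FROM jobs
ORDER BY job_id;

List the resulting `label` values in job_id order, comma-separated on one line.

job_id=400: runtime_s >= 3654 AND queue IN ('debug', 'gpu') → 88
job_id=401: ELSE → -185
job_id=402: runtime_s >= 3654 AND queue IN ('debug', 'gpu') → 68
job_id=403: runtime_s >= 5032 OR cpu > 46 → -158
job_id=404: runtime_s >= 5351 → 123
job_id=405: runtime_s >= 6326 OR mem_gb > 199 → 241
job_id=406: runtime_s >= 5032 OR cpu > 46 → -156
job_id=407: runtime_s >= 5351 → 96
job_id=408: runtime_s >= 6326 OR mem_gb > 199 → 262
job_id=409: runtime_s >= 6326 OR mem_gb > 199 → 124
job_id=410: runtime_s >= 6326 OR mem_gb > 199 → 275
job_id=411: runtime_s >= 5351 → 69
job_id=412: runtime_s >= 5032 OR cpu > 46 → -80
job_id=413: runtime_s >= 3887 OR state IN ('failed', 'queued') → 156

88, -185, 68, -158, 123, 241, -156, 96, 262, 124, 275, 69, -80, 156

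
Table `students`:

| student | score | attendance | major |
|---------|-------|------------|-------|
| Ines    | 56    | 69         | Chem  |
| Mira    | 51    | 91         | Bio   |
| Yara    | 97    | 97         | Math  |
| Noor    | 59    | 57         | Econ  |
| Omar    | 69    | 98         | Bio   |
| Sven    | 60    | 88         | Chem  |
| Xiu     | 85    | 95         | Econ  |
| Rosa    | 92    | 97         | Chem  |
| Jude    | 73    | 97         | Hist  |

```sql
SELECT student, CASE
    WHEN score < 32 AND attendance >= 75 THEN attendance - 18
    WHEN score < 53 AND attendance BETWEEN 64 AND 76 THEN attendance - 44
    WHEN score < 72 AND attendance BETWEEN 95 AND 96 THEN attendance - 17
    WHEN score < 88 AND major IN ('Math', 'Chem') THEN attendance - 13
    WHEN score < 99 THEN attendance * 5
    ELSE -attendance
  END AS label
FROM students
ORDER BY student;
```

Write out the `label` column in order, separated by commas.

56, 485, 455, 285, 490, 485, 75, 475, 485

student=Ines: score < 88 AND major IN ('Math', 'Chem') → 56
student=Jude: score < 99 → 485
student=Mira: score < 99 → 455
student=Noor: score < 99 → 285
student=Omar: score < 99 → 490
student=Rosa: score < 99 → 485
student=Sven: score < 88 AND major IN ('Math', 'Chem') → 75
student=Xiu: score < 99 → 475
student=Yara: score < 99 → 485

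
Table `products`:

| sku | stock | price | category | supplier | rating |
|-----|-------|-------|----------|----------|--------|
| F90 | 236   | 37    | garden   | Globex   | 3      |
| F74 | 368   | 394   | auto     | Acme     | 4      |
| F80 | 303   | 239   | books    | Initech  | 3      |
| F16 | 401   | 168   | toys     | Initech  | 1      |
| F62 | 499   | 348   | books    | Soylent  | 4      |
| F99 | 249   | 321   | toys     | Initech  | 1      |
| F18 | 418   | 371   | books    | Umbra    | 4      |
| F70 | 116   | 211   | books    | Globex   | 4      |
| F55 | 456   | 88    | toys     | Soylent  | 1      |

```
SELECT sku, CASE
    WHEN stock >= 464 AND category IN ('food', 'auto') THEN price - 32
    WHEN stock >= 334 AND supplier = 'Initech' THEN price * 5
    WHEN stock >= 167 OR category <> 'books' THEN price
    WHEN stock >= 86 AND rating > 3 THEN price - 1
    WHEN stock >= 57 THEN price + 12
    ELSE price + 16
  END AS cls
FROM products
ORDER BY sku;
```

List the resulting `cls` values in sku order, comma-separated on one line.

sku=F16: stock >= 334 AND supplier = 'Initech' → 840
sku=F18: stock >= 167 OR category <> 'books' → 371
sku=F55: stock >= 167 OR category <> 'books' → 88
sku=F62: stock >= 167 OR category <> 'books' → 348
sku=F70: stock >= 86 AND rating > 3 → 210
sku=F74: stock >= 167 OR category <> 'books' → 394
sku=F80: stock >= 167 OR category <> 'books' → 239
sku=F90: stock >= 167 OR category <> 'books' → 37
sku=F99: stock >= 167 OR category <> 'books' → 321

840, 371, 88, 348, 210, 394, 239, 37, 321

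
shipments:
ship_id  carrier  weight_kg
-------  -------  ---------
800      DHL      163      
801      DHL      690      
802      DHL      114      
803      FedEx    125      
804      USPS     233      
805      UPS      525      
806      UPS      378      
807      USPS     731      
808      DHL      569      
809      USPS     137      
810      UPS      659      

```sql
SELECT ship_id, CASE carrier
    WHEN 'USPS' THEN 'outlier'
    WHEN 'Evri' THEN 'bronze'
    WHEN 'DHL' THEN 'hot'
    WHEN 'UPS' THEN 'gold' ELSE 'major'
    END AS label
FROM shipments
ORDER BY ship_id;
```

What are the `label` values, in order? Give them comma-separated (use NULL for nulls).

hot, hot, hot, major, outlier, gold, gold, outlier, hot, outlier, gold

ship_id=800: carrier='DHL' → hot
ship_id=801: carrier='DHL' → hot
ship_id=802: carrier='DHL' → hot
ship_id=803: ELSE → major
ship_id=804: carrier='USPS' → outlier
ship_id=805: carrier='UPS' → gold
ship_id=806: carrier='UPS' → gold
ship_id=807: carrier='USPS' → outlier
ship_id=808: carrier='DHL' → hot
ship_id=809: carrier='USPS' → outlier
ship_id=810: carrier='UPS' → gold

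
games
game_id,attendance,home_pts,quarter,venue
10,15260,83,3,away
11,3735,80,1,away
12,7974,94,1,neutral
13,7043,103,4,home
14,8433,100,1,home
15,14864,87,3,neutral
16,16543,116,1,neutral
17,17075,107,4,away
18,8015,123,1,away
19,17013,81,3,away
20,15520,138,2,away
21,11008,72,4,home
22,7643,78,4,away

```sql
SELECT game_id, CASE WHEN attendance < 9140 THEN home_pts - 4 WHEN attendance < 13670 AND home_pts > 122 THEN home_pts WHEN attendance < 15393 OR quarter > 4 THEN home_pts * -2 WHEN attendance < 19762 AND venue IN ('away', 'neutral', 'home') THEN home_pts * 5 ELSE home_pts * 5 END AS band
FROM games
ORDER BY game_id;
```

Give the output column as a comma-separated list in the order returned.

game_id=10: attendance < 15393 OR quarter > 4 → -166
game_id=11: attendance < 9140 → 76
game_id=12: attendance < 9140 → 90
game_id=13: attendance < 9140 → 99
game_id=14: attendance < 9140 → 96
game_id=15: attendance < 15393 OR quarter > 4 → -174
game_id=16: attendance < 19762 AND venue IN ('away', 'neutral', 'home') → 580
game_id=17: attendance < 19762 AND venue IN ('away', 'neutral', 'home') → 535
game_id=18: attendance < 9140 → 119
game_id=19: attendance < 19762 AND venue IN ('away', 'neutral', 'home') → 405
game_id=20: attendance < 19762 AND venue IN ('away', 'neutral', 'home') → 690
game_id=21: attendance < 15393 OR quarter > 4 → -144
game_id=22: attendance < 9140 → 74

-166, 76, 90, 99, 96, -174, 580, 535, 119, 405, 690, -144, 74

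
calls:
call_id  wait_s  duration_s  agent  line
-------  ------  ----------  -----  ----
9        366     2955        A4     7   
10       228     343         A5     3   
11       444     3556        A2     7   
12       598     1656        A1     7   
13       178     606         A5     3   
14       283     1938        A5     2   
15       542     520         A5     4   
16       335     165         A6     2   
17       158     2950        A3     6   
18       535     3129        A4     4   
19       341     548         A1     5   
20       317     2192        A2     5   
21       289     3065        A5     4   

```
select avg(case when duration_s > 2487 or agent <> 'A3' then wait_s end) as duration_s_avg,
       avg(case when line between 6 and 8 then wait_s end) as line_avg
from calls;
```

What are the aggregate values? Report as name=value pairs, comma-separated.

duration_s_avg=354.9230769231, line_avg=391.5

[duration_s_avg: duration_s > 2487 or agent <> 'A3']
call_id=9: ✓ → 366
call_id=10: ✓ → 228
call_id=11: ✓ → 444
call_id=12: ✓ → 598
call_id=13: ✓ → 178
call_id=14: ✓ → 283
call_id=15: ✓ → 542
call_id=16: ✓ → 335
call_id=17: ✓ → 158
call_id=18: ✓ → 535
call_id=19: ✓ → 341
call_id=20: ✓ → 317
call_id=21: ✓ → 289
duration_s_avg = (366 + 228 + 444 + 598 + 178 + 283 + 542 + 335 + 158 + 535 + 341 + 317 + 289) / 13 = 354.9230769231
—
[line_avg: line between 6 and 8]
call_id=9: ✓ → 366
call_id=10: ✗
call_id=11: ✓ → 444
call_id=12: ✓ → 598
call_id=13: ✗
call_id=14: ✗
call_id=15: ✗
call_id=16: ✗
call_id=17: ✓ → 158
call_id=18: ✗
call_id=19: ✗
call_id=20: ✗
call_id=21: ✗
line_avg = (366 + 444 + 598 + 158) / 4 = 391.5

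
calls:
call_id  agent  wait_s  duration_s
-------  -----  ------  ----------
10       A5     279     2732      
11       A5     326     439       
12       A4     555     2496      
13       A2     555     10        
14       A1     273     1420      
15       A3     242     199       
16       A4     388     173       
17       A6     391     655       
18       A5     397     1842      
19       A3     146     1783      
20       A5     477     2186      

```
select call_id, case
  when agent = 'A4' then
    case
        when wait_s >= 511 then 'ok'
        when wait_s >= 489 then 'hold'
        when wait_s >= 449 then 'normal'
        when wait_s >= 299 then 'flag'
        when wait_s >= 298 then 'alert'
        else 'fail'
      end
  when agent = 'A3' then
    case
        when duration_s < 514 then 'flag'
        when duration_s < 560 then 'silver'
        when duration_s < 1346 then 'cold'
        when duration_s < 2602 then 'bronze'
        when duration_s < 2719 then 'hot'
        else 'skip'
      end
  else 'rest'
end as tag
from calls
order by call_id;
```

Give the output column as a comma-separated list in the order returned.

rest, rest, ok, rest, rest, flag, flag, rest, rest, bronze, rest

call_id=10: agent='A5' → outer ELSE → rest
call_id=11: agent='A5' → outer ELSE → rest
call_id=12: agent='A4' → inner[wait_s >= 511] → ok
call_id=13: agent='A2' → outer ELSE → rest
call_id=14: agent='A1' → outer ELSE → rest
call_id=15: agent='A3' → inner[duration_s < 514] → flag
call_id=16: agent='A4' → inner[wait_s >= 299] → flag
call_id=17: agent='A6' → outer ELSE → rest
call_id=18: agent='A5' → outer ELSE → rest
call_id=19: agent='A3' → inner[duration_s < 2602] → bronze
call_id=20: agent='A5' → outer ELSE → rest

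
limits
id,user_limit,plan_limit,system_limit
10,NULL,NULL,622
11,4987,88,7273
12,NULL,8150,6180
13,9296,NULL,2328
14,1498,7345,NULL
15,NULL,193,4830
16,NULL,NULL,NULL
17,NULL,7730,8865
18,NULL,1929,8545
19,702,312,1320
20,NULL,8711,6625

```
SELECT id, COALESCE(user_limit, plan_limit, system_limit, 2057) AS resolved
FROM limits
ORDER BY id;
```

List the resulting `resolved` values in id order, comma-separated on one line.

id=10: user_limit=NULL, plan_limit=NULL, system_limit=622 → 622
id=11: user_limit=4987 → 4987
id=12: user_limit=NULL, plan_limit=8150 → 8150
id=13: user_limit=9296 → 9296
id=14: user_limit=1498 → 1498
id=15: user_limit=NULL, plan_limit=193 → 193
id=16: user_limit=NULL, plan_limit=NULL, system_limit=NULL, → literal 2057 → 2057
id=17: user_limit=NULL, plan_limit=7730 → 7730
id=18: user_limit=NULL, plan_limit=1929 → 1929
id=19: user_limit=702 → 702
id=20: user_limit=NULL, plan_limit=8711 → 8711

622, 4987, 8150, 9296, 1498, 193, 2057, 7730, 1929, 702, 8711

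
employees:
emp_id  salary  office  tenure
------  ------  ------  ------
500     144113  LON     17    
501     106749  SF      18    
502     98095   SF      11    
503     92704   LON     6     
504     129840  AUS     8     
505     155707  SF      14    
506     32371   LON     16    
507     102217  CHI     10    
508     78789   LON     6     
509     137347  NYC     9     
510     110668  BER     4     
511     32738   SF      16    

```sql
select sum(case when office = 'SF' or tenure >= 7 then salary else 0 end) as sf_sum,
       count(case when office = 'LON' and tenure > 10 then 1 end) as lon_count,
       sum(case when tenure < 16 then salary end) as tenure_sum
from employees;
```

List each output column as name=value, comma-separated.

sf_sum=939177, lon_count=2, tenure_sum=905367

[sf_sum: office = 'SF' or tenure >= 7]
emp_id=500: ✓ → 144113
emp_id=501: ✓ → 106749
emp_id=502: ✓ → 98095
emp_id=503: ✗
emp_id=504: ✓ → 129840
emp_id=505: ✓ → 155707
emp_id=506: ✓ → 32371
emp_id=507: ✓ → 102217
emp_id=508: ✗
emp_id=509: ✓ → 137347
emp_id=510: ✗
emp_id=511: ✓ → 32738
sf_sum = 144113 + 106749 + 98095 + 129840 + 155707 + 32371 + 102217 + 137347 + 32738 = 939177
—
[lon_count: office = 'LON' and tenure > 10]
emp_id=500: ✓ → 1
emp_id=501: ✗
emp_id=502: ✗
emp_id=503: ✗
emp_id=504: ✗
emp_id=505: ✗
emp_id=506: ✓ → 1
emp_id=507: ✗
emp_id=508: ✗
emp_id=509: ✗
emp_id=510: ✗
emp_id=511: ✗
lon_count = COUNT(1, 1) = 2
—
[tenure_sum: tenure < 16]
emp_id=500: ✗
emp_id=501: ✗
emp_id=502: ✓ → 98095
emp_id=503: ✓ → 92704
emp_id=504: ✓ → 129840
emp_id=505: ✓ → 155707
emp_id=506: ✗
emp_id=507: ✓ → 102217
emp_id=508: ✓ → 78789
emp_id=509: ✓ → 137347
emp_id=510: ✓ → 110668
emp_id=511: ✗
tenure_sum = 98095 + 92704 + 129840 + 155707 + 102217 + 78789 + 137347 + 110668 = 905367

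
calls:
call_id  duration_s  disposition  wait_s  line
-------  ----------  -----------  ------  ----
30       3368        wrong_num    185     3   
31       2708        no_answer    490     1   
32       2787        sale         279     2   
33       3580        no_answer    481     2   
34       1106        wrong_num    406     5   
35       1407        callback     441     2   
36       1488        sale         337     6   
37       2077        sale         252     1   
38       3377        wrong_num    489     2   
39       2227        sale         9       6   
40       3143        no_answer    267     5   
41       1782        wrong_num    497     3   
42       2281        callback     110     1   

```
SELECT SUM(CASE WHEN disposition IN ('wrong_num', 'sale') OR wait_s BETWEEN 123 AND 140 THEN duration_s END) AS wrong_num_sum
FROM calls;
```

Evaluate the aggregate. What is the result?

18212

call_id=30: ✓ → 3368
call_id=31: ✗
call_id=32: ✓ → 2787
call_id=33: ✗
call_id=34: ✓ → 1106
call_id=35: ✗
call_id=36: ✓ → 1488
call_id=37: ✓ → 2077
call_id=38: ✓ → 3377
call_id=39: ✓ → 2227
call_id=40: ✗
call_id=41: ✓ → 1782
call_id=42: ✗
wrong_num_sum = 3368 + 2787 + 1106 + 1488 + 2077 + 3377 + 2227 + 1782 = 18212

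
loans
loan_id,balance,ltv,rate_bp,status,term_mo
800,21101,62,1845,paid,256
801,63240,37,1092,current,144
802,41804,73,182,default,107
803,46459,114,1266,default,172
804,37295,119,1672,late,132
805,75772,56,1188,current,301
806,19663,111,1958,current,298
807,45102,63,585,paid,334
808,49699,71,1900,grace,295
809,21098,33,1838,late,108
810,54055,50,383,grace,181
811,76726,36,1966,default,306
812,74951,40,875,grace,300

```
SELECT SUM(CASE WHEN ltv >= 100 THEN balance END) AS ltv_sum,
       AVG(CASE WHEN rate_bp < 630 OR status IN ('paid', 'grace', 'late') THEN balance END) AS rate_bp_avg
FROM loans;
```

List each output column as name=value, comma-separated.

[ltv_sum: ltv >= 100]
loan_id=800: ✗
loan_id=801: ✗
loan_id=802: ✗
loan_id=803: ✓ → 46459
loan_id=804: ✓ → 37295
loan_id=805: ✗
loan_id=806: ✓ → 19663
loan_id=807: ✗
loan_id=808: ✗
loan_id=809: ✗
loan_id=810: ✗
loan_id=811: ✗
loan_id=812: ✗
ltv_sum = 46459 + 37295 + 19663 = 103417
—
[rate_bp_avg: rate_bp < 630 OR status IN ('paid', 'grace', 'late')]
loan_id=800: ✓ → 21101
loan_id=801: ✗
loan_id=802: ✓ → 41804
loan_id=803: ✗
loan_id=804: ✓ → 37295
loan_id=805: ✗
loan_id=806: ✗
loan_id=807: ✓ → 45102
loan_id=808: ✓ → 49699
loan_id=809: ✓ → 21098
loan_id=810: ✓ → 54055
loan_id=811: ✗
loan_id=812: ✓ → 74951
rate_bp_avg = (21101 + 41804 + 37295 + 45102 + 49699 + 21098 + 54055 + 74951) / 8 = 43138.125

ltv_sum=103417, rate_bp_avg=43138.125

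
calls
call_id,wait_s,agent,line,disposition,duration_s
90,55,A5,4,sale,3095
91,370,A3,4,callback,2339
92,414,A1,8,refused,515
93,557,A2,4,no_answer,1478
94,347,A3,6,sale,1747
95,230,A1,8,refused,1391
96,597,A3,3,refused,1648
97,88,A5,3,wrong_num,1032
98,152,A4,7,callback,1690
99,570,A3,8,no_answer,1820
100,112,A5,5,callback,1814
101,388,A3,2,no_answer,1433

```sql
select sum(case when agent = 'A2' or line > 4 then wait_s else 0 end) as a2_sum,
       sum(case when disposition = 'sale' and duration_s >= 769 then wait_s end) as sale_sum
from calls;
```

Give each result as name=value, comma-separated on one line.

[a2_sum: agent = 'A2' or line > 4]
call_id=90: ✗
call_id=91: ✗
call_id=92: ✓ → 414
call_id=93: ✓ → 557
call_id=94: ✓ → 347
call_id=95: ✓ → 230
call_id=96: ✗
call_id=97: ✗
call_id=98: ✓ → 152
call_id=99: ✓ → 570
call_id=100: ✓ → 112
call_id=101: ✗
a2_sum = 414 + 557 + 347 + 230 + 152 + 570 + 112 = 2382
—
[sale_sum: disposition = 'sale' and duration_s >= 769]
call_id=90: ✓ → 55
call_id=91: ✗
call_id=92: ✗
call_id=93: ✗
call_id=94: ✓ → 347
call_id=95: ✗
call_id=96: ✗
call_id=97: ✗
call_id=98: ✗
call_id=99: ✗
call_id=100: ✗
call_id=101: ✗
sale_sum = 55 + 347 = 402

a2_sum=2382, sale_sum=402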